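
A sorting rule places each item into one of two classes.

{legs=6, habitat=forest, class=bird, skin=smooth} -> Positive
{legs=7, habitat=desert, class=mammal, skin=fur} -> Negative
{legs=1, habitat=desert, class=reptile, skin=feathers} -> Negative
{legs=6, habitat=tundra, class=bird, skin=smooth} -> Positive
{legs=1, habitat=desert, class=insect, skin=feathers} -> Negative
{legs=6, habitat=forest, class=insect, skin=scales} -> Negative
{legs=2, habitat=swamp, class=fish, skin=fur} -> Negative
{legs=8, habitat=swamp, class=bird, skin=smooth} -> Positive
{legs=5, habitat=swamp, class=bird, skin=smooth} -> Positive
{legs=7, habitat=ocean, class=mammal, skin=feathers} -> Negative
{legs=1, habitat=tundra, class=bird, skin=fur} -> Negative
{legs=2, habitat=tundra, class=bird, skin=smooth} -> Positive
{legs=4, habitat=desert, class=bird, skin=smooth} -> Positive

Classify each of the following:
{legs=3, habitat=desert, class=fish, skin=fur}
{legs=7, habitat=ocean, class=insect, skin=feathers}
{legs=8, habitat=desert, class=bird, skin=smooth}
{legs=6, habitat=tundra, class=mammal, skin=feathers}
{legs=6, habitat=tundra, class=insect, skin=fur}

Rule: skin is smooth. This holds for each 'Positive' example and fails for each 'Negative' one.

Negative, Negative, Positive, Negative, Negative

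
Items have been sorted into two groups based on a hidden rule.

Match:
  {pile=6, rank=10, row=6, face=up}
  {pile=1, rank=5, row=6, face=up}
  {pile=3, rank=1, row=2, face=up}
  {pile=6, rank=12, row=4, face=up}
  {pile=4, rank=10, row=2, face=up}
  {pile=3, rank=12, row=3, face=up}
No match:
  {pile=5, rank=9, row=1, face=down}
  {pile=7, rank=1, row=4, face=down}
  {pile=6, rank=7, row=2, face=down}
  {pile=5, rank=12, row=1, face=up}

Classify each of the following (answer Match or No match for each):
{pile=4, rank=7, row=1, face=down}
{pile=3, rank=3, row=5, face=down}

The classifier is using: face is up AND row ≥ 2.
{pile=4, rank=7, row=1, face=down} → face is down, row = 1 → No match. {pile=3, rank=3, row=5, face=down} → face is down, row = 5 → No match.

No match, No match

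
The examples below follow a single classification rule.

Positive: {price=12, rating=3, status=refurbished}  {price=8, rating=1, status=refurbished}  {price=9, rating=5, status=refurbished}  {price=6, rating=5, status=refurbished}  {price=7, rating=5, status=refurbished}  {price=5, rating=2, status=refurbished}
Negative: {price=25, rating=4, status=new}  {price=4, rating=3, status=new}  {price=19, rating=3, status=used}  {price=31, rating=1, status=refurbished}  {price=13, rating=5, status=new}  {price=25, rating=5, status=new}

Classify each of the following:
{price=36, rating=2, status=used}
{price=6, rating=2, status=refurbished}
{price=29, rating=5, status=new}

One predicate separates the groups cleanly: status is refurbished AND price ≤ 12.
{price=36, rating=2, status=used}: status is used, price = 36, doesn't match → Negative. {price=6, rating=2, status=refurbished}: status is refurbished, price = 6, matches → Positive. {price=29, rating=5, status=new}: status is new, price = 29, doesn't match → Negative.

Negative, Positive, Negative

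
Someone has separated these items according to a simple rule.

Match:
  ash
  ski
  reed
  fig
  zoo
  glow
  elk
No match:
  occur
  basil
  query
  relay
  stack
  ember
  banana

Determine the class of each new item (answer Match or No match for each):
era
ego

Match, Match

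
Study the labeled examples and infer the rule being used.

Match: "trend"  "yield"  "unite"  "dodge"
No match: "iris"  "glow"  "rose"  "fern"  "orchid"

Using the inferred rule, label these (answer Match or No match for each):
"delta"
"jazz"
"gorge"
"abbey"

Match, No match, Match, Match

A rule that fits every label: odd length — true of each 'Match' example, false of each 'No match' one.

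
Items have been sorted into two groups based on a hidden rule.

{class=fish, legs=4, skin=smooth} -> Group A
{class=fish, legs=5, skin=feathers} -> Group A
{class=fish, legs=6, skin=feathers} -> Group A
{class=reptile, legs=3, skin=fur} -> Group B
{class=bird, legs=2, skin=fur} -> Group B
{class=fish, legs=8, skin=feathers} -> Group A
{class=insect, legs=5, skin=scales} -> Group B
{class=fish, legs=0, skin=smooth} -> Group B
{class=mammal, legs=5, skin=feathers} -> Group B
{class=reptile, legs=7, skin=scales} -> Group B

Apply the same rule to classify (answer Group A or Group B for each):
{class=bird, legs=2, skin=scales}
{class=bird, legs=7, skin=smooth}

One predicate separates the groups cleanly: class is fish AND legs ≥ 2.
{class=bird, legs=2, skin=scales}: class is bird, legs = 2, doesn't qualify → Group B.
{class=bird, legs=7, skin=smooth}: class is bird, legs = 7, doesn't qualify → Group B.

Group B, Group B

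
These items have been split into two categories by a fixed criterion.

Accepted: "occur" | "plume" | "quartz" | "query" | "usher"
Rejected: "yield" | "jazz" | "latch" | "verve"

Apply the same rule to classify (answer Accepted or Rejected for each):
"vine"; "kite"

Rejected, Rejected

The classifier is using: contains 'u'.
"vine" — no 'u', hence Rejected.
"kite" — no 'u', hence Rejected.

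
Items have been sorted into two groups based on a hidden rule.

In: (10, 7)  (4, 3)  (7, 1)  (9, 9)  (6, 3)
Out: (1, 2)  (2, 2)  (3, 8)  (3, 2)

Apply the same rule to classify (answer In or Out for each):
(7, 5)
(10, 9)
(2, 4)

The common property of the 'In' items is: second is odd. No 'Out' item has it.
In: (7, 5), since second 5. In: (10, 9), since second 9. Out: (2, 4), since second 4.

In, In, Out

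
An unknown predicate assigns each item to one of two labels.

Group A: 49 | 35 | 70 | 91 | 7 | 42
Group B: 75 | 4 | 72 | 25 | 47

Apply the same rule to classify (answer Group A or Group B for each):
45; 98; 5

Group B, Group A, Group B

The distinguishing property — multiple of 7 — holds for all the 'Group A' cases and none of the 'Group B' cases.
45: Group B (45 = 7·6 + 3). 98: Group A (98 = 7·14). 5: Group B (5 = 7·0 + 5).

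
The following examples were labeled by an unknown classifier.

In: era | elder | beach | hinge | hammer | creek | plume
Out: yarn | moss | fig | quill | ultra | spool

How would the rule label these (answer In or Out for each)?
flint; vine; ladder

Out, In, In

All 'In' examples share one property — contains 'e' — and every 'Out' example lacks it.
flint: no 'e' — doesn't qualify, so Out.
vine: has 'e' — meets the rule, so In.
ladder: has 'e' — meets the rule, so In.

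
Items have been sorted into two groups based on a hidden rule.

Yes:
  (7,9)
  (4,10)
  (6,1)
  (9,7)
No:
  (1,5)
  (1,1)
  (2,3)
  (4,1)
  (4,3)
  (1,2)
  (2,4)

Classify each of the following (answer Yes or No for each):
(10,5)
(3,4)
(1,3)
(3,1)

The distinguishing property — max ≥ 6 — holds for all the 'Yes' cases and none of the 'No' cases.
Yes: (10,5), since max 10. No: (3,4), since max 4. No: (1,3), since max 3. No: (3,1), since max 3.

Yes, No, No, No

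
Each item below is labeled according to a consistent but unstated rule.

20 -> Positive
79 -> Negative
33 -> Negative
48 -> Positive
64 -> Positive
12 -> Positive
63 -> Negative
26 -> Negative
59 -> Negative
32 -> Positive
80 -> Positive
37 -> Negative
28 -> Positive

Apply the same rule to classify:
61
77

The distinguishing property — multiple of 4 — holds for all the 'Positive' cases and none of the 'Negative' cases.
61 — 61 = 4·15 + 1, hence Negative.
77 — 77 = 4·19 + 1, hence Negative.

Negative, Negative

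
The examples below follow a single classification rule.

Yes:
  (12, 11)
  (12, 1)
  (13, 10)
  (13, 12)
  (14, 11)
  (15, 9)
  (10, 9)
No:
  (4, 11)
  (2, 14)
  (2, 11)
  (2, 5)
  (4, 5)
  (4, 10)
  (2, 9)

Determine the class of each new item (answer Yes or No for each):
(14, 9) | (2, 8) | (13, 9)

Rule: first > second. This holds for each 'Yes' example and fails for each 'No' one.

Yes, No, Yes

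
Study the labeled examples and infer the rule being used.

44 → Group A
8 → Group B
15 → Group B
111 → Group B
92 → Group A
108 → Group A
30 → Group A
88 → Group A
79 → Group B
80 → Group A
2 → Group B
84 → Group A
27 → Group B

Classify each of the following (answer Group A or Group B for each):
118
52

Group A, Group A

Every 'Group A' example satisfies: even AND at least 15. None of the 'Group B' examples do.
Group A: 118, since 118 is even, 118 ≥ 15.
Group A: 52, since 52 is even, 52 ≥ 15.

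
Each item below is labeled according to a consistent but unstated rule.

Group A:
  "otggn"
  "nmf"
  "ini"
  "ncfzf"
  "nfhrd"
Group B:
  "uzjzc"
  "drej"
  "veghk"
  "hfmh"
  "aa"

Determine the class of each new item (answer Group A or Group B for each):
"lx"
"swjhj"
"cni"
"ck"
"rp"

Group B, Group B, Group A, Group B, Group B

Every 'Group A' example satisfies: contains 'n'. None of the 'Group B' examples do.
"lx": no 'n', does not satisfy this → Group B.
"swjhj": no 'n', does not satisfy this → Group B.
"cni": has 'n', passes → Group A.
"ck": no 'n', does not satisfy this → Group B.
"rp": no 'n', does not satisfy this → Group B.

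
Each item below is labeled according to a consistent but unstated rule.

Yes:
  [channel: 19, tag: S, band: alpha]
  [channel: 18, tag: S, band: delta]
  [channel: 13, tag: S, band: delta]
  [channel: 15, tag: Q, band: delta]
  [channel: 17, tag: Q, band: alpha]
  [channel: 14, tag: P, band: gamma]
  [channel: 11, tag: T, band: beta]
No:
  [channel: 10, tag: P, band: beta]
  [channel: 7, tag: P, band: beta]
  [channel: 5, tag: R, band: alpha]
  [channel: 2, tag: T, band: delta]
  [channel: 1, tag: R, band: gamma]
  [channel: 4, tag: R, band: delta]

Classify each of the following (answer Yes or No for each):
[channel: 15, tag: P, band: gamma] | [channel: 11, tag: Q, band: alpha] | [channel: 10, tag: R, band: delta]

Yes, Yes, No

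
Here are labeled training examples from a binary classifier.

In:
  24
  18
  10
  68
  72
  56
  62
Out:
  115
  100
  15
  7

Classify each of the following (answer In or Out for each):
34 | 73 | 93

In, Out, Out

Rule: even AND at most 72. This holds for each 'In' example and fails for each 'Out' one.
In: 34, since 34 is even, 34 ≤ 72.
Out: 73, since 73 is odd, 73 > 72.
Out: 93, since 93 is odd, 93 > 72.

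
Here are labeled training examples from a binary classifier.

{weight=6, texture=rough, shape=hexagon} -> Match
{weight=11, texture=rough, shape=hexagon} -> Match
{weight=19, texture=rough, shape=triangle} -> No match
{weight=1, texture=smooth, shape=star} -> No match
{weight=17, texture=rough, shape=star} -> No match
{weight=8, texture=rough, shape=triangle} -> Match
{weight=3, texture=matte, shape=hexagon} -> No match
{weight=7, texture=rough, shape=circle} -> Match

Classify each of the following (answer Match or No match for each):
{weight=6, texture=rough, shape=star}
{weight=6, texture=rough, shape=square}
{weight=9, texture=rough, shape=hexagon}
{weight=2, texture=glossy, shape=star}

The classifier is using: texture is rough AND weight ≤ 11.

Match, Match, Match, No match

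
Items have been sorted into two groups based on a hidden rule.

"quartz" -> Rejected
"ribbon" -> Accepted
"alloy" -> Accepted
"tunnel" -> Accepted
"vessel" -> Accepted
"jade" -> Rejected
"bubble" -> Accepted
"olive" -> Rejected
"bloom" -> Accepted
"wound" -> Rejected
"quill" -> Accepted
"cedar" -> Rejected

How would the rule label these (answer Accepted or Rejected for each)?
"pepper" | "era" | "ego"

Accepted, Rejected, Rejected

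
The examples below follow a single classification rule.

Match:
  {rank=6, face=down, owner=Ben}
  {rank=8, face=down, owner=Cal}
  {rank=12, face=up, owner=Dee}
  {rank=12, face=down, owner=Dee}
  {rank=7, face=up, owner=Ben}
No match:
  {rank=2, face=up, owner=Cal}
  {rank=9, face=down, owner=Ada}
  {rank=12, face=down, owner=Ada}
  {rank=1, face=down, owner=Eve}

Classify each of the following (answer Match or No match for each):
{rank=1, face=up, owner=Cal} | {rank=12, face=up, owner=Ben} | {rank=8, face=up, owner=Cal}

No match, Match, Match

The distinguishing property — owner is not Ada AND rank ≥ 6 — holds for all the 'Match' cases and none of the 'No match' cases.
{rank=1, face=up, owner=Cal}: No match (owner is Cal, rank = 1). {rank=12, face=up, owner=Ben}: Match (owner is Ben, rank = 12). {rank=8, face=up, owner=Cal}: Match (owner is Cal, rank = 8).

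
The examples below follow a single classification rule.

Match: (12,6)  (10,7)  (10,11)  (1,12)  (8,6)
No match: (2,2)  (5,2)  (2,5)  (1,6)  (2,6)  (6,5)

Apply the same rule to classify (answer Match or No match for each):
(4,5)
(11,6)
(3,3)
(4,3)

No match, Match, No match, No match

The rule appears to be: sum ≥ 13.
(4,5) — 4+5 = 9, hence No match. (11,6) — 11+6 = 17, hence Match. (3,3) — 3+3 = 6, hence No match. (4,3) — 4+3 = 7, hence No match.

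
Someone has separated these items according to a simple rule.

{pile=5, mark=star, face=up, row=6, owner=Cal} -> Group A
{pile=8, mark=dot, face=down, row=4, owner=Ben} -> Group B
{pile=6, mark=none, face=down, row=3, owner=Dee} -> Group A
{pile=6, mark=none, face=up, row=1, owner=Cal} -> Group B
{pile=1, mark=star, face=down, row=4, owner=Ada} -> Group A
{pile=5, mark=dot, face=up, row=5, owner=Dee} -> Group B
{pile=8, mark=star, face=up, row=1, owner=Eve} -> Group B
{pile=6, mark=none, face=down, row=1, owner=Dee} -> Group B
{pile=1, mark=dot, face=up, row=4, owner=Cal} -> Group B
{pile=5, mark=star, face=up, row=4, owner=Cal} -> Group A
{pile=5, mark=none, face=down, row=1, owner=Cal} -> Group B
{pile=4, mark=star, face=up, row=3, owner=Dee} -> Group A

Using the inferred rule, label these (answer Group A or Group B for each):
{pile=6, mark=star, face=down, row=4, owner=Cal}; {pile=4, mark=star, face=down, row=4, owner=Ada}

Group A, Group A

The distinguishing property — mark is not dot AND row ≥ 3 — holds for all the 'Group A' cases and none of the 'Group B' cases.
Group A: {pile=6, mark=star, face=down, row=4, owner=Cal}, since mark is star, row = 4. Group A: {pile=4, mark=star, face=down, row=4, owner=Ada}, since mark is star, row = 4.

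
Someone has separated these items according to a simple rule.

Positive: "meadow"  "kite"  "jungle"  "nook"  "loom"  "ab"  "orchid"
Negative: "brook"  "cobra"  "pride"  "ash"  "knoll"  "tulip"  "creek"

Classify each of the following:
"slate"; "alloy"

Negative, Negative

'Positive' ⟺ even length.
"slate" → length 5 → Negative.
"alloy" → length 5 → Negative.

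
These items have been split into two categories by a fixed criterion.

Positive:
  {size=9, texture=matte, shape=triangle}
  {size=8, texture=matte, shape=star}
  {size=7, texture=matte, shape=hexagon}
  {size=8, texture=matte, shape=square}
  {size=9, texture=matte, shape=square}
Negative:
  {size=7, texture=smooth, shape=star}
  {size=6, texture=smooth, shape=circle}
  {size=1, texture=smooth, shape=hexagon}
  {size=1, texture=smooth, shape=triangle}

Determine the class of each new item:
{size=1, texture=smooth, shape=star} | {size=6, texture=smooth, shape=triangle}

Negative, Negative

All 'Positive' examples share one property — texture is matte — and every 'Negative' example lacks it.
{size=1, texture=smooth, shape=star} — texture is smooth, hence Negative. {size=6, texture=smooth, shape=triangle} — texture is smooth, hence Negative.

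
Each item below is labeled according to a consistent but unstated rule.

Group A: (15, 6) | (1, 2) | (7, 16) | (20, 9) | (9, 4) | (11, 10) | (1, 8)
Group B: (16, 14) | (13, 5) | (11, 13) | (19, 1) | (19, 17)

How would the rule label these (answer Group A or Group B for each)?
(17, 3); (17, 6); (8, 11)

The pattern is that an item is 'Group A' exactly when: sum is odd.
(17, 3) — 17+3 = 20, hence Group B. (17, 6) — 17+6 = 23, hence Group A. (8, 11) — 8+11 = 19, hence Group A.

Group B, Group A, Group A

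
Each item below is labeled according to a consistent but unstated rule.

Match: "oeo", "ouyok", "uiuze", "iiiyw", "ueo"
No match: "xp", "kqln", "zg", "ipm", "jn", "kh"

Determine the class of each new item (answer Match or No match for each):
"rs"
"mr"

The distinguishing property — has ≥ 2 vowels — holds for all the 'Match' cases and none of the 'No match' cases.

No match, No match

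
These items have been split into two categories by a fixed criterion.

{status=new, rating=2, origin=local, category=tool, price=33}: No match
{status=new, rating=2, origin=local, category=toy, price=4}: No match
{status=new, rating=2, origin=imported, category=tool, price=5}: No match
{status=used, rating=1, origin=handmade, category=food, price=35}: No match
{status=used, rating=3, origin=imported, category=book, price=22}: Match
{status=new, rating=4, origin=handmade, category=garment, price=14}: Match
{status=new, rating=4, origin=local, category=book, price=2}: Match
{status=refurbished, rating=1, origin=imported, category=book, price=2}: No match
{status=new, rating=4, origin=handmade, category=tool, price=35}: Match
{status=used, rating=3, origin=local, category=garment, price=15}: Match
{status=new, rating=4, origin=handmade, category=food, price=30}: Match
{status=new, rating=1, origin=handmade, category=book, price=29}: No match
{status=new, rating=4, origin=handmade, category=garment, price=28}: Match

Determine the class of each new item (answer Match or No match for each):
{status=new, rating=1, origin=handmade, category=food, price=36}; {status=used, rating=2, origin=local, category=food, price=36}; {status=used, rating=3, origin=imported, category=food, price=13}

The rule appears to be: rating ≥ 3.
{status=new, rating=1, origin=handmade, category=food, price=36} — rating = 1, hence No match.
{status=used, rating=2, origin=local, category=food, price=36} — rating = 2, hence No match.
{status=used, rating=3, origin=imported, category=food, price=13} — rating = 3, hence Match.

No match, No match, Match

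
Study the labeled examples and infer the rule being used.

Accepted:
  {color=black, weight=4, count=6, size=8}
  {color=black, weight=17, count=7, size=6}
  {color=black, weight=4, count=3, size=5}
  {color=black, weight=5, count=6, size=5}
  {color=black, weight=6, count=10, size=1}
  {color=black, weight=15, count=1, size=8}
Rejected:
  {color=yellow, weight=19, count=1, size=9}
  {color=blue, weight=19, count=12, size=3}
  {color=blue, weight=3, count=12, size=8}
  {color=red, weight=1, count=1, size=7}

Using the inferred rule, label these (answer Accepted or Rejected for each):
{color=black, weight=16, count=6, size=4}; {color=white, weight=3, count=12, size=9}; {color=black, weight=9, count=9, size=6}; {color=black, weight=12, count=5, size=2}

The common property of the 'Accepted' items is: color is black. No 'Rejected' item has it.
{color=black, weight=16, count=6, size=4} → color is black → Accepted. {color=white, weight=3, count=12, size=9} → color is white → Rejected. {color=black, weight=9, count=9, size=6} → color is black → Accepted. {color=black, weight=12, count=5, size=2} → color is black → Accepted.

Accepted, Rejected, Accepted, Accepted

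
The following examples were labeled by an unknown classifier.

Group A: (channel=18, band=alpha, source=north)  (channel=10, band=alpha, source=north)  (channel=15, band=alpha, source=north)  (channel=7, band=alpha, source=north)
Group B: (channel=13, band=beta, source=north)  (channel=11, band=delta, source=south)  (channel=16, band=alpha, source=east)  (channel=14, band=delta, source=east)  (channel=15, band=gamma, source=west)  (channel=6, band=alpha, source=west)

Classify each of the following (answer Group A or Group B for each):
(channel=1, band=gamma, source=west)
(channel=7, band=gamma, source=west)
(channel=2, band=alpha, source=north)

Rule: band is alpha AND source is north. This holds for each 'Group A' example and fails for each 'Group B' one.
(channel=1, band=gamma, source=west) — band is gamma, source is west, hence Group B.
(channel=7, band=gamma, source=west) — band is gamma, source is west, hence Group B.
(channel=2, band=alpha, source=north) — band is alpha, source is north, hence Group A.

Group B, Group B, Group A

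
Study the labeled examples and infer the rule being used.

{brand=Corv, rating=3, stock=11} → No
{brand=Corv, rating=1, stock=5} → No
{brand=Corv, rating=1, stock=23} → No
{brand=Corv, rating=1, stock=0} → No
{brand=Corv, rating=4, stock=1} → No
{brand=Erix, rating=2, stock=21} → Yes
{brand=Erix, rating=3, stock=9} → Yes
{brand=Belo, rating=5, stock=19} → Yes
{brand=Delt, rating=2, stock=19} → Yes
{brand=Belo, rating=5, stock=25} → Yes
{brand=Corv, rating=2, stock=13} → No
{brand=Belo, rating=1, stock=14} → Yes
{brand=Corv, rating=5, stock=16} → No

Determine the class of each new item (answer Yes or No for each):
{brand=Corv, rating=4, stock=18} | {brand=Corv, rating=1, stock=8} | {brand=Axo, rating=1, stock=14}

The distinguishing property — brand is not Corv — holds for all the 'Yes' cases and none of the 'No' cases.
{brand=Corv, rating=4, stock=18} — brand is Corv, hence No.
{brand=Corv, rating=1, stock=8} — brand is Corv, hence No.
{brand=Axo, rating=1, stock=14} — brand is Axo, hence Yes.

No, No, Yes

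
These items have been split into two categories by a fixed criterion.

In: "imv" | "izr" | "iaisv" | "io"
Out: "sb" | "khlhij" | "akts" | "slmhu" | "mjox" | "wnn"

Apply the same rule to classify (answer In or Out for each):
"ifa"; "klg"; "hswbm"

In, Out, Out

Looking at the examples, the only property every 'In' case has and every 'Out' case lacks is: starts with 'i'.
In: "ifa", since starts with 'i'. Out: "klg", since starts with 'k'. Out: "hswbm", since starts with 'h'.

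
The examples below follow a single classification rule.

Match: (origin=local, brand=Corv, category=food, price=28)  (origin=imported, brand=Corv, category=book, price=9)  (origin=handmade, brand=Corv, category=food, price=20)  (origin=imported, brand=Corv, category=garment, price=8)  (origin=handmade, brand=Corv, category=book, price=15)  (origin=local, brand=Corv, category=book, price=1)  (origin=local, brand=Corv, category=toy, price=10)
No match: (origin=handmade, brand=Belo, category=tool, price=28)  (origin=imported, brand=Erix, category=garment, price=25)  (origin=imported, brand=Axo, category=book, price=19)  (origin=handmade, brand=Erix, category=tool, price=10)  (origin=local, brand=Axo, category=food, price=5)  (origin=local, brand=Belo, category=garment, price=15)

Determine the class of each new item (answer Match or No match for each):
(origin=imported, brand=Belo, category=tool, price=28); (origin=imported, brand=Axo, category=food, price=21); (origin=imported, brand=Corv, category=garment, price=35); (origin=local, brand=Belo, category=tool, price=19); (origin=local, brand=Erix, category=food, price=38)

One predicate separates the groups cleanly: brand is Corv.
(origin=imported, brand=Belo, category=tool, price=28): brand is Belo — lacks this property, so No match.
(origin=imported, brand=Axo, category=food, price=21): brand is Axo — lacks this property, so No match.
(origin=imported, brand=Corv, category=garment, price=35): brand is Corv — satisfies this, so Match.
(origin=local, brand=Belo, category=tool, price=19): brand is Belo — lacks this property, so No match.
(origin=local, brand=Erix, category=food, price=38): brand is Erix — lacks this property, so No match.

No match, No match, Match, No match, No match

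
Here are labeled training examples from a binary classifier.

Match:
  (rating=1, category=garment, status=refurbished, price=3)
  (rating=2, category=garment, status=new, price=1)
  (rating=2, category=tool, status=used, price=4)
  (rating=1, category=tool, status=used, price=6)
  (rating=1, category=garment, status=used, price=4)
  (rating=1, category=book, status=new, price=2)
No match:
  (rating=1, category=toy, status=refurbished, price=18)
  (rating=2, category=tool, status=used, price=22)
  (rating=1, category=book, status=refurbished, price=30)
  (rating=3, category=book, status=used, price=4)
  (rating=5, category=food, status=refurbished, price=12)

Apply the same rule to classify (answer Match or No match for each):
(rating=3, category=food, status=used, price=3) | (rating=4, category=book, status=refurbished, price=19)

No match, No match

'Match' ⟺ rating ≤ 2 AND price ≤ 6.
(rating=3, category=food, status=used, price=3) → rating = 3, price = 3 → No match. (rating=4, category=book, status=refurbished, price=19) → rating = 4, price = 19 → No match.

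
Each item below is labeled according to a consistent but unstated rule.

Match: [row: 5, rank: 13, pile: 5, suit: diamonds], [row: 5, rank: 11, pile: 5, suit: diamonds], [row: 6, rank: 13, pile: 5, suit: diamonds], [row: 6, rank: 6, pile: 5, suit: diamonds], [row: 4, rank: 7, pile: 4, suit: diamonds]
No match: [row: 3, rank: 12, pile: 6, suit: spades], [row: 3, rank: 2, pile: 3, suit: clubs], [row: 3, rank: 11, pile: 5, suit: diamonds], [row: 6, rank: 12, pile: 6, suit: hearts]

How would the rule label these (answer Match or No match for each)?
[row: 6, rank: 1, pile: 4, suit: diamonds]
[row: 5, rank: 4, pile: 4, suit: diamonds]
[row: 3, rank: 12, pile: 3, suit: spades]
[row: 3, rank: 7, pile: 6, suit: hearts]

The rule appears to be: suit is diamonds AND row ≥ 4.
[row: 6, rank: 1, pile: 4, suit: diamonds]: suit is diamonds, row = 6, has this property → Match.
[row: 5, rank: 4, pile: 4, suit: diamonds]: suit is diamonds, row = 5, has this property → Match.
[row: 3, rank: 12, pile: 3, suit: spades]: suit is spades, row = 3, doesn't qualify → No match.
[row: 3, rank: 7, pile: 6, suit: hearts]: suit is hearts, row = 3, doesn't qualify → No match.

Match, Match, No match, No match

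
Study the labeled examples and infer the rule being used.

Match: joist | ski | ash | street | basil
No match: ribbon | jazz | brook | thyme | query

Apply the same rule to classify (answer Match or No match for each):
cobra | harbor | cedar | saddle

One predicate separates the groups cleanly: contains 's'.
No match: cobra, since no 's'.
No match: harbor, since no 's'.
No match: cedar, since no 's'.
Match: saddle, since has 's'.

No match, No match, No match, Match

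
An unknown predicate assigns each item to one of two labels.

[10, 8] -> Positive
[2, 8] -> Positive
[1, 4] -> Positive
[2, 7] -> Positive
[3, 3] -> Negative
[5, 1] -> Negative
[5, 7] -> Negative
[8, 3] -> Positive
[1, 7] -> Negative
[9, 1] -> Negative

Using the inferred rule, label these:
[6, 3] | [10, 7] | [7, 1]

Positive, Positive, Negative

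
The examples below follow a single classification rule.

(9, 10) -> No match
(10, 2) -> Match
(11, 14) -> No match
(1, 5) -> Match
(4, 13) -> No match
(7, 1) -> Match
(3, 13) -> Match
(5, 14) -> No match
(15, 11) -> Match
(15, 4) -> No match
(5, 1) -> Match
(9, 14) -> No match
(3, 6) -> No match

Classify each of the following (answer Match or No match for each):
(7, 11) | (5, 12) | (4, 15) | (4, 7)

Every 'Match' example satisfies: sum is even. None of the 'No match' examples do.
Match: (7, 11), since 7+11 = 18. No match: (5, 12), since 5+12 = 17. No match: (4, 15), since 4+15 = 19. No match: (4, 7), since 4+7 = 11.

Match, No match, No match, No match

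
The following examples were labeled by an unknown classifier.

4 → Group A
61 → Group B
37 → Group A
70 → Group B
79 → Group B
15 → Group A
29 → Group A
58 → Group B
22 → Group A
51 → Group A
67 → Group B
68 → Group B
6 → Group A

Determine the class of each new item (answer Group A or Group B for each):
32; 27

Group A, Group A

The simplest hypothesis consistent with all the labels is: at most 51.
32: 32 ≤ 51, matches → Group A.
27: 27 ≤ 51, matches → Group A.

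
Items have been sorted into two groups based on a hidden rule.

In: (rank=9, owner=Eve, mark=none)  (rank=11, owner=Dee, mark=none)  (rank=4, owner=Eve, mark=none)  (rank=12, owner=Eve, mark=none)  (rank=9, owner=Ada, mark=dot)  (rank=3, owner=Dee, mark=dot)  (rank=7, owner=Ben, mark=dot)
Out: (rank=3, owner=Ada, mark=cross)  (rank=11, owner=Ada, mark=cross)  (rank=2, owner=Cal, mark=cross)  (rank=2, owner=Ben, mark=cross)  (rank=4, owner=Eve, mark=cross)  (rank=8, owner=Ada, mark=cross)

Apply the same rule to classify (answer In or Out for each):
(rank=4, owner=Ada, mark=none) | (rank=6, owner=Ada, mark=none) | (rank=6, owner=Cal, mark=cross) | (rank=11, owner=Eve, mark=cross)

The common property of the 'In' items is: mark is not cross. No 'Out' item has it.
In: (rank=4, owner=Ada, mark=none), since mark is none. In: (rank=6, owner=Ada, mark=none), since mark is none. Out: (rank=6, owner=Cal, mark=cross), since mark is cross. Out: (rank=11, owner=Eve, mark=cross), since mark is cross.

In, In, Out, Out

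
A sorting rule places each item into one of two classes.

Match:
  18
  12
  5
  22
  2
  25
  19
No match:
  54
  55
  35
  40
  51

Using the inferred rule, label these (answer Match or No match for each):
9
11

Match, Match

'Match' ⟺ at most 25.
9: 9 ≤ 25, passes → Match.
11: 11 ≤ 25, passes → Match.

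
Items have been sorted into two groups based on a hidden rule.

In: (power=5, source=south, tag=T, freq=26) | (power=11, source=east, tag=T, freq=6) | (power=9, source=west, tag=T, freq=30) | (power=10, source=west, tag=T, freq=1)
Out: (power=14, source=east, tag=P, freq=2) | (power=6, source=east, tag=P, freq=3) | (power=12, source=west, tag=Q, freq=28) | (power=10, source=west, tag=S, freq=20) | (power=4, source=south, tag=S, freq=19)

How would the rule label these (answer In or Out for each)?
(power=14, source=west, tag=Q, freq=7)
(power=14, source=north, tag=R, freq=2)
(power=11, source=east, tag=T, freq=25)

All 'In' examples share one property — tag is T — and every 'Out' example lacks it.

Out, Out, In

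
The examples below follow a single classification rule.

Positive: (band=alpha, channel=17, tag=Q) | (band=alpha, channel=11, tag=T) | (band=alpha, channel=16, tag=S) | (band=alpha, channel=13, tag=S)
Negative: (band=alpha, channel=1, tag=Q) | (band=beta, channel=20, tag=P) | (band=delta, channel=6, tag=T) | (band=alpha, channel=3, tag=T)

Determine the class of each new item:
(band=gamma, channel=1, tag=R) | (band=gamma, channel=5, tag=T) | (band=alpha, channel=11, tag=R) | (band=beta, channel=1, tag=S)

Negative, Negative, Positive, Negative

Rule: band is alpha AND channel ≥ 6. This holds for each 'Positive' example and fails for each 'Negative' one.
(band=gamma, channel=1, tag=R): Negative (band is gamma, channel = 1).
(band=gamma, channel=5, tag=T): Negative (band is gamma, channel = 5).
(band=alpha, channel=11, tag=R): Positive (band is alpha, channel = 11).
(band=beta, channel=1, tag=S): Negative (band is beta, channel = 1).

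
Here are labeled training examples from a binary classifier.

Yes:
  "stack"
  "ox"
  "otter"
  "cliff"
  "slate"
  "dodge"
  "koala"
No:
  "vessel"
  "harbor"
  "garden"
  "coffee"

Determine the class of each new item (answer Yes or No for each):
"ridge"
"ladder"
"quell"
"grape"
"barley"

The pattern is that an item is 'Yes' exactly when: length ≤ 5.
"ridge": length 5 — checks out, so Yes.
"ladder": length 6 — does not satisfy this, so No.
"quell": length 5 — checks out, so Yes.
"grape": length 5 — checks out, so Yes.
"barley": length 6 — does not satisfy this, so No.

Yes, No, Yes, Yes, No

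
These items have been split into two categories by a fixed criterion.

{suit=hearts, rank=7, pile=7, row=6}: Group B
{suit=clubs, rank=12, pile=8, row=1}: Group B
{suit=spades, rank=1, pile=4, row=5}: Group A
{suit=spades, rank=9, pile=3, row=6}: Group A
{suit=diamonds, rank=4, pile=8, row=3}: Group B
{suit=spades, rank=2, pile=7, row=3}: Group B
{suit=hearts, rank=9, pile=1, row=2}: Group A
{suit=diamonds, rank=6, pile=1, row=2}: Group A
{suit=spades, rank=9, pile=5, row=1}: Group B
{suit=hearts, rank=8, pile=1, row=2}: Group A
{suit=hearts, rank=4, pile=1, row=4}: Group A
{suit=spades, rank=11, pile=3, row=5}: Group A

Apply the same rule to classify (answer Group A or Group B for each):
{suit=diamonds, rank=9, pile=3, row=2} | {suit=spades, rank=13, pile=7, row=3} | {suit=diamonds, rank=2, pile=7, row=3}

Group A, Group B, Group B

'Group A' ⟺ pile ≤ 4.
Group A: {suit=diamonds, rank=9, pile=3, row=2}, since pile = 3.
Group B: {suit=spades, rank=13, pile=7, row=3}, since pile = 7.
Group B: {suit=diamonds, rank=2, pile=7, row=3}, since pile = 7.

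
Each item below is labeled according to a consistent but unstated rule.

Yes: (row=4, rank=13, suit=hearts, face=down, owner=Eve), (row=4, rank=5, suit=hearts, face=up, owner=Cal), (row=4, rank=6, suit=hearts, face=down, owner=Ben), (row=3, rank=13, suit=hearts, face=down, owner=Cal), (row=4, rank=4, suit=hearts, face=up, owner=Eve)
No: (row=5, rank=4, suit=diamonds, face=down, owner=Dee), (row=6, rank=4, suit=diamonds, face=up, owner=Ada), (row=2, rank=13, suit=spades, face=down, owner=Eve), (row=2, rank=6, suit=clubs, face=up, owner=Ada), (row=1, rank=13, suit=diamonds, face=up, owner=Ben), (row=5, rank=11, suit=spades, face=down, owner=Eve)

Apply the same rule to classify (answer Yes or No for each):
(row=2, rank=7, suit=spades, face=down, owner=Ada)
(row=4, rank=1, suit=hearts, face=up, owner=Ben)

No, Yes

The classifier is using: suit is hearts.
(row=2, rank=7, suit=spades, face=down, owner=Ada) — suit is spades, hence No. (row=4, rank=1, suit=hearts, face=up, owner=Ben) — suit is hearts, hence Yes.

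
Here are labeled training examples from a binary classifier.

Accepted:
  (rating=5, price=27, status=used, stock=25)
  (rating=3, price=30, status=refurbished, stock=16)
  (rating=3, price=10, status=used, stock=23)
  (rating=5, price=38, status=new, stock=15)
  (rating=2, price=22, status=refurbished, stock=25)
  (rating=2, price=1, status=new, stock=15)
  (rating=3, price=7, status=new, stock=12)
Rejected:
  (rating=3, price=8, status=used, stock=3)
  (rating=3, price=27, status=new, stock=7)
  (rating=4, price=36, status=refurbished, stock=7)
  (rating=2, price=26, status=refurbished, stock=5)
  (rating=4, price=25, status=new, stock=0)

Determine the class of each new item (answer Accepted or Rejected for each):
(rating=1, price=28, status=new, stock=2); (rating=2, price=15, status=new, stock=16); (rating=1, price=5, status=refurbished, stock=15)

Rejected, Accepted, Accepted

The distinguishing property — stock ≥ 12 — holds for all the 'Accepted' cases and none of the 'Rejected' cases.
Rejected: (rating=1, price=28, status=new, stock=2), since stock = 2. Accepted: (rating=2, price=15, status=new, stock=16), since stock = 16. Accepted: (rating=1, price=5, status=refurbished, stock=15), since stock = 15.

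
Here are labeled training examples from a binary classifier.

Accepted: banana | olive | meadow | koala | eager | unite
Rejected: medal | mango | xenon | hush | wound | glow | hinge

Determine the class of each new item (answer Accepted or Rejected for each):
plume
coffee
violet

The classifier is using: has ≥ 3 vowels.
plume: 2 vowels — does not satisfy this, so Rejected. coffee: 3 vowels — satisfies this, so Accepted. violet: 3 vowels — satisfies this, so Accepted.

Rejected, Accepted, Accepted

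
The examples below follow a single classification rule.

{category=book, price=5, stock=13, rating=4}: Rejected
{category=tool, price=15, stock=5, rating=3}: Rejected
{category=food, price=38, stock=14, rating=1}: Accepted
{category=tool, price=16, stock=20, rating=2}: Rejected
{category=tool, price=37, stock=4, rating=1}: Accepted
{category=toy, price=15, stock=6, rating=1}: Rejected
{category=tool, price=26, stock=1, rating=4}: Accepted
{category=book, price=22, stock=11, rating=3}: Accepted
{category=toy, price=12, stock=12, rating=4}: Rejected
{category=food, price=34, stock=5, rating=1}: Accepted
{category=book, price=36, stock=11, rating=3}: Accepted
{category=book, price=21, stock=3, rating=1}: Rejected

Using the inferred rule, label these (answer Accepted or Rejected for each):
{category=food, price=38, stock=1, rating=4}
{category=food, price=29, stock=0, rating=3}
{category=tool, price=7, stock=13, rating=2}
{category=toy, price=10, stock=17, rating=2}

Accepted, Accepted, Rejected, Rejected

All 'Accepted' examples share one property — price ≥ 22 — and every 'Rejected' example lacks it.
{category=food, price=38, stock=1, rating=4}: price = 38 — checks out, so Accepted. {category=food, price=29, stock=0, rating=3}: price = 29 — checks out, so Accepted. {category=tool, price=7, stock=13, rating=2}: price = 7 — doesn't qualify, so Rejected. {category=toy, price=10, stock=17, rating=2}: price = 10 — doesn't qualify, so Rejected.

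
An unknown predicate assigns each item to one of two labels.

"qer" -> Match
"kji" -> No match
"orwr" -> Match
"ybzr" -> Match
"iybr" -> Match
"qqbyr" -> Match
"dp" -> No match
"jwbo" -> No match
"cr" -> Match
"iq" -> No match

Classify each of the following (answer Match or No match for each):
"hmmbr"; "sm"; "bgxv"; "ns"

The simplest hypothesis consistent with all the labels is: contains 'r'.
"hmmbr" — has 'r', hence Match.
"sm" — no 'r', hence No match.
"bgxv" — no 'r', hence No match.
"ns" — no 'r', hence No match.

Match, No match, No match, No match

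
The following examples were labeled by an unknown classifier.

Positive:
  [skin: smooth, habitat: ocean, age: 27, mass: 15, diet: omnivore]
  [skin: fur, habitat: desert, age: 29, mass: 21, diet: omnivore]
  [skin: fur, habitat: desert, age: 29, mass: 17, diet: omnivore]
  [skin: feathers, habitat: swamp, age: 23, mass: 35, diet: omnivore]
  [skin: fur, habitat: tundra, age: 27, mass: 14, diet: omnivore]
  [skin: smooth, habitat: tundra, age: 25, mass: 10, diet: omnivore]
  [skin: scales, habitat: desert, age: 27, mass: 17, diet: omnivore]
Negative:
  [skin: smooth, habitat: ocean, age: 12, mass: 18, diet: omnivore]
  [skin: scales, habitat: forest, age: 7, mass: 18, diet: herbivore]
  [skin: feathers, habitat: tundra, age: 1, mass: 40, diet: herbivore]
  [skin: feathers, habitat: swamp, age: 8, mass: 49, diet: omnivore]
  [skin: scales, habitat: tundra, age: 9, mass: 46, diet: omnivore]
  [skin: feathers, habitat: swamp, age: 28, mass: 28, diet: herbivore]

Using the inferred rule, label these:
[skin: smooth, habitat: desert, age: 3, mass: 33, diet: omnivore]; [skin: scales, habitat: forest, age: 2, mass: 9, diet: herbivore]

Negative, Negative

The simplest hypothesis consistent with all the labels is: diet is omnivore AND age ≥ 23.
[skin: smooth, habitat: desert, age: 3, mass: 33, diet: omnivore]: diet is omnivore, age = 3, lacks this property → Negative. [skin: scales, habitat: forest, age: 2, mass: 9, diet: herbivore]: diet is herbivore, age = 2, lacks this property → Negative.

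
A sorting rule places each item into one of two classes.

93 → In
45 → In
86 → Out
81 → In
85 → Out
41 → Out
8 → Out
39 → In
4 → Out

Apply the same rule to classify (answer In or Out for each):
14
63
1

'In' ⟺ multiple of 3.
Out: 14, since 14 = 3·4 + 2.
In: 63, since 63 = 3·21.
Out: 1, since 1 = 3·0 + 1.

Out, In, Out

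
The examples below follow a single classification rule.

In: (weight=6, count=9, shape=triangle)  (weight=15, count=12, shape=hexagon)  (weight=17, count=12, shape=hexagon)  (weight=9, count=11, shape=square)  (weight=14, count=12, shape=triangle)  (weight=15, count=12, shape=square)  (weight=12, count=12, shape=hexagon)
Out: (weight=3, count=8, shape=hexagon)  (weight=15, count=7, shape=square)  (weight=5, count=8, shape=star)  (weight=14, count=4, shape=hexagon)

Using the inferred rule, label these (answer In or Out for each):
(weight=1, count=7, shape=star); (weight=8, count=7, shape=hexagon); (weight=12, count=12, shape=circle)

The pattern is that an item is 'In' exactly when: count ≥ 9.

Out, Out, In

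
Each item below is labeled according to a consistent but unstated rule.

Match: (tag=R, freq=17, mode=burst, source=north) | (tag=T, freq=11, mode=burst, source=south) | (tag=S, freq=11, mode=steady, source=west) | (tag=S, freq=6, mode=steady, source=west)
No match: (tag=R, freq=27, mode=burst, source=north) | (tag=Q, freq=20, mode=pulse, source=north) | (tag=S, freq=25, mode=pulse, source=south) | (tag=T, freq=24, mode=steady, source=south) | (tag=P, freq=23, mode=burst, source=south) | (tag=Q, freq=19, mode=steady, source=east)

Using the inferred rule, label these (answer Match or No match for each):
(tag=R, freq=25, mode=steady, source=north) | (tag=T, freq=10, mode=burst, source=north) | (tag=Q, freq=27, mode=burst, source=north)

Rule: freq ≤ 17. This holds for each 'Match' example and fails for each 'No match' one.
(tag=R, freq=25, mode=steady, source=north) → freq = 25 → No match.
(tag=T, freq=10, mode=burst, source=north) → freq = 10 → Match.
(tag=Q, freq=27, mode=burst, source=north) → freq = 27 → No match.

No match, Match, No match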